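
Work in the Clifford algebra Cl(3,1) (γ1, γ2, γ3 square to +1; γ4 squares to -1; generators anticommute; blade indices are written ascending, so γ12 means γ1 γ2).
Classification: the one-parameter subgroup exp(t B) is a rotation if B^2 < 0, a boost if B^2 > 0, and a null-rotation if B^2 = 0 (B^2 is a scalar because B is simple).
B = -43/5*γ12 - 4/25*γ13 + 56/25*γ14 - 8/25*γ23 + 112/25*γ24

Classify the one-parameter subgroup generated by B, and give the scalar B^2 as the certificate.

B^2 term by term: the squares give (-43/5)^2*(γ12)^2 + (-4/25)^2*(γ13)^2 + (56/25)^2*(γ14)^2 + (-8/25)^2*(γ23)^2 + (112/25)^2*(γ24)^2 = 1849/25*(-1) + 16/625*(-1) + 3136/625*(+1) + 64/625*(-1) + 12544/625*(+1) = -49 (each basis 2-blade squares to minus the product of its generators' squares); cross terms between blades sharing an index anticommute and cancel; the commuting (index-disjoint) pairs give grade-4 terms 2*c*c'*(blade product), which cancel blade by blade — γ1234: 896/625 - 896/625 = 0 — confirming B is simple. So B^2 = -49.
Answer: rotation, certificate B^2 = -49. Because -49 is invariant under every versor sandwich, the classification follows from its sign alone.


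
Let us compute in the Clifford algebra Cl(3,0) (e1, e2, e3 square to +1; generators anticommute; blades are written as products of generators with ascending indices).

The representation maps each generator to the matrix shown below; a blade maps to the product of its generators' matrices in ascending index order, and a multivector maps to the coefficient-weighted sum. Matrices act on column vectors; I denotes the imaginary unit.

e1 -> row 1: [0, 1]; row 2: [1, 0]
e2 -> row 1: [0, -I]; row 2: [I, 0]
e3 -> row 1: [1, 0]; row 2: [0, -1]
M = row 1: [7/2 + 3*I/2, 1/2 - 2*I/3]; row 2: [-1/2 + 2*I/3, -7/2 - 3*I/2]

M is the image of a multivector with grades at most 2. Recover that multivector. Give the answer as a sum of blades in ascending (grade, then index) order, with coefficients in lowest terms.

Method: 1, rho(e1), rho(e2), rho(e3) form a trace-orthogonal basis of the 2x2 complex matrices (tr(X Y) = 2 if X = Y, else 0), so M = m0*1 + m1*rho(e1) + m2*rho(e2) + m3*rho(e3) with m0 = tr(M)/2 = 0, m1 = tr(M rho(e1))/2 = 0, m2 = tr(M rho(e2))/2 = 2/3 + I/2, m3 = tr(M rho(e3))/2 = 7/2 + 3*I/2.
Multiplying table entries, the bivector images are rho(e1 e2) = I*rho(e3), rho(e1 e3) = -I*rho(e2), rho(e2 e3) = I*rho(e1); with real blade coefficients the real parts of m0..m3 are the coefficients of 1, e1, e2, e3 and the imaginary parts give the bivectors (e2 e3: Im m1, e1 e3: -Im m2, e1 e2: Im m3).
Answer: 2/3*e2 + 7/2*e3 + 3/2*e1 e2 - 1/2*e1 e3


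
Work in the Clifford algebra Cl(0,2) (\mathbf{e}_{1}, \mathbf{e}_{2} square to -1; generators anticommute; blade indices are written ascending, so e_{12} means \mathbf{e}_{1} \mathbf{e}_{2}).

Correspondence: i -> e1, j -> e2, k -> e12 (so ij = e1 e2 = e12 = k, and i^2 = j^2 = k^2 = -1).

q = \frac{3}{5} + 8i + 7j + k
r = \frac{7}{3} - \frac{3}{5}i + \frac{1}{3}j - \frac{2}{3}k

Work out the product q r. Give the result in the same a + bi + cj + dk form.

In blades: q = \frac{3}{5} + 8 e_{1} + 7 e_{2} + e_{12}, r = \frac{7}{3} - \frac{3}{5} e_{1} + \frac{1}{3} e_{2} - \frac{2}{3} e_{12}.
Distribute q over r term by term (generator squares from the signature, products reordered to ascending indices): (\frac{3}{5})*r = \frac{7}{5} - \frac{9}{25} e_{1} + \frac{1}{5} e_{2} - \frac{2}{5} e_{12}; (8 e_{1})*r = \frac{24}{5} + \frac{56}{3} e_{1} + \frac{16}{3} e_{2} + \frac{8}{3} e_{12}; (7 e_{2})*r = -\frac{7}{3} - \frac{14}{3} e_{1} + \frac{49}{3} e_{2} + \frac{21}{5} e_{12}; (e_{12})*r = \frac{2}{3} - \frac{1}{3} e_{1} - \frac{3}{5} e_{2} + \frac{7}{3} e_{12}.
Sum: \frac{68}{15} + \frac{998}{75} e_{1} + \frac{319}{15} e_{2} + \frac{44}{5} e_{12}; translating back through the correspondence:
Answer: \frac{68}{15} + \frac{998}{75}i + \frac{319}{15}j + \frac{44}{5}k


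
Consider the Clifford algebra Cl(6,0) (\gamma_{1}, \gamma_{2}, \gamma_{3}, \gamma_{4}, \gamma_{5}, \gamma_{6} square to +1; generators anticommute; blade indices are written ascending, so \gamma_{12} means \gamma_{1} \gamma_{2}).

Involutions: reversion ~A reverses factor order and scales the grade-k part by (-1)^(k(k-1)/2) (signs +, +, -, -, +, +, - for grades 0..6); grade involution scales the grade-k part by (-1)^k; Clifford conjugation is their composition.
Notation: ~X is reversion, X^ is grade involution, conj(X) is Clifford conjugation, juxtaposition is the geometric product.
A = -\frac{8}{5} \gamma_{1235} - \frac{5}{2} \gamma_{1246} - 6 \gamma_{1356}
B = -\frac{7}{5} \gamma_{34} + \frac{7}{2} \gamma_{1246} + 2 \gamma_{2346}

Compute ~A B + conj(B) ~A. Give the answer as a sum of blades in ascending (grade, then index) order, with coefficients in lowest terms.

first term: -\frac{35}{4} + 5 \gamma_{13} - \frac{7}{2} \gamma_{1236} + \frac{356}{25} \gamma_{1245} + \frac{26}{5} \gamma_{1456} - 21 \gamma_{2345} - \frac{28}{5} \gamma_{3456}
second term: -\frac{35}{4} - 5 \gamma_{13} - \frac{7}{2} \gamma_{1236} + \frac{356}{25} \gamma_{1245} + \frac{26}{5} \gamma_{1456} - 21 \gamma_{2345} - \frac{28}{5} \gamma_{3456}
Answer: -\frac{35}{2} - 7 \gamma_{1236} + \frac{712}{25} \gamma_{1245} + \frac{52}{5} \gamma_{1456} - 42 \gamma_{2345} - \frac{56}{5} \gamma_{3456}


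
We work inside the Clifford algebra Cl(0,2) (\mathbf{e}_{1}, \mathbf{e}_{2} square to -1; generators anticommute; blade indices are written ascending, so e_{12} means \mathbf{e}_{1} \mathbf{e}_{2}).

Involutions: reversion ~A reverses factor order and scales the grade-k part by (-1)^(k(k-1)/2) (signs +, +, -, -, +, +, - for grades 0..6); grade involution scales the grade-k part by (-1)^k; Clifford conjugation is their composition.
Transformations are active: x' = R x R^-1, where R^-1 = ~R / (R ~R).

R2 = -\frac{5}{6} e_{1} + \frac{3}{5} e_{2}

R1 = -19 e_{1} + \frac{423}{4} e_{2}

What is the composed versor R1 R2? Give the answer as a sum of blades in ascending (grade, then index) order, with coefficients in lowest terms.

Distribute over the terms of R1 (each basis-blade product reordered to ascending indices, repeated generators contracted through their squares):
(-19 e_{1}) R2 = -\frac{95}{6} - \frac{57}{5} e_{12}
(\frac{423}{4} e_{2}) R2 = -\frac{1269}{20} + \frac{705}{8} e_{12}
Summing the partial products and collecting blades:
Answer: -\frac{4757}{60} + \frac{3069}{40} e_{12}


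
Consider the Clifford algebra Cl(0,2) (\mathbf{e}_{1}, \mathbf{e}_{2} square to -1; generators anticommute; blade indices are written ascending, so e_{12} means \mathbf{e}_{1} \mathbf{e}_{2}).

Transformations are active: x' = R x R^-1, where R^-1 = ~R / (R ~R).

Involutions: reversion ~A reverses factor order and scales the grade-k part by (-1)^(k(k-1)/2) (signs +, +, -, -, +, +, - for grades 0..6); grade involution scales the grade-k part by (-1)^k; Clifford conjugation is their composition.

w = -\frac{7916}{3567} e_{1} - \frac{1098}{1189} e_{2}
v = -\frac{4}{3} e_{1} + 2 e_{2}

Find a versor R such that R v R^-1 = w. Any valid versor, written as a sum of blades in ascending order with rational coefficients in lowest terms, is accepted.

Here q(v) = q(w) = -\frac{52}{9}; the classical choice R = v + w = -\frac{4224}{1189} e_{1} + \frac{1280}{1189} e_{2} then realises v -> w under the sandwich.
Answer: -\frac{4224}{1189} e_{1} + \frac{1280}{1189} e_{2}


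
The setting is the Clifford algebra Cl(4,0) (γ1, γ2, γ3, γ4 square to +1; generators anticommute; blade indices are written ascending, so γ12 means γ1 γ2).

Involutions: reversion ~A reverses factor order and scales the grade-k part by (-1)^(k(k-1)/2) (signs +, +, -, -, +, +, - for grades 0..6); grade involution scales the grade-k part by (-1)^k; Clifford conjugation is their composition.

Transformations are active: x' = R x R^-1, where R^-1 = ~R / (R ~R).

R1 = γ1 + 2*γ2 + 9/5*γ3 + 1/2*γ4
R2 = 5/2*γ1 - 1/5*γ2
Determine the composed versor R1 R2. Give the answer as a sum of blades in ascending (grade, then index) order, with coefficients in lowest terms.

Distribute over the terms of R2 (each basis-blade product reordered to ascending indices, repeated generators contracted through their squares):
R1 (5/2*γ1) = 5/2 - 5*γ12 - 9/2*γ13 - 5/4*γ14
R1 (-1/5*γ2) = -2/5 - 1/5*γ12 + 9/25*γ23 + 1/10*γ24
Summing the partial products and collecting blades:
Answer: 21/10 - 26/5*γ12 - 9/2*γ13 - 5/4*γ14 + 9/25*γ23 + 1/10*γ24


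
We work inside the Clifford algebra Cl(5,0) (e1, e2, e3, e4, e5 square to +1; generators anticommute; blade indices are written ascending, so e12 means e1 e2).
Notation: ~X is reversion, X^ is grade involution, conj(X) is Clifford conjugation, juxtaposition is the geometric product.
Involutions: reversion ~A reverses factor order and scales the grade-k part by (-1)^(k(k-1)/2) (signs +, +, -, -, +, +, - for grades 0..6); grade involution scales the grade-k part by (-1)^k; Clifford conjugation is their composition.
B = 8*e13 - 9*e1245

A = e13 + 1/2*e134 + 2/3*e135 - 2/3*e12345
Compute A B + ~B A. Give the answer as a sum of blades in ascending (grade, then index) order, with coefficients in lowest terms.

first term: -8 + 6*e3 - 4*e4 - 16/3*e5 + 6*e234 - 9/2*e235 - 16/3*e245 - 9*e2345
second term: 8 + 6*e3 + 4*e4 + 16/3*e5 + 6*e234 - 9/2*e235 + 16/3*e245 + 9*e2345
Answer: 12*e3 + 12*e234 - 9*e235


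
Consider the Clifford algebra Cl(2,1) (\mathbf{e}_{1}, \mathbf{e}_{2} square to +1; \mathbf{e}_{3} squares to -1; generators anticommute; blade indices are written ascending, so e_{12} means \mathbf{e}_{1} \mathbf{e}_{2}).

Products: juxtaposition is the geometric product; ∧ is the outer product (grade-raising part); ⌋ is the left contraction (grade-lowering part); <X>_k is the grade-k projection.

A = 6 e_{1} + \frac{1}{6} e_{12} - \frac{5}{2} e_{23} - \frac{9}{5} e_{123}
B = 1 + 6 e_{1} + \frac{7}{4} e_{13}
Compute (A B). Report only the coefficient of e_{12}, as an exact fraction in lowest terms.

step 1: 36 + 6 e_{1} + \frac{43}{20} e_{2} + \frac{21}{2} e_{3} + \frac{109}{24} e_{12} - \frac{1631}{120} e_{23} - \frac{84}{5} e_{123}
Answer: \frac{109}{24}


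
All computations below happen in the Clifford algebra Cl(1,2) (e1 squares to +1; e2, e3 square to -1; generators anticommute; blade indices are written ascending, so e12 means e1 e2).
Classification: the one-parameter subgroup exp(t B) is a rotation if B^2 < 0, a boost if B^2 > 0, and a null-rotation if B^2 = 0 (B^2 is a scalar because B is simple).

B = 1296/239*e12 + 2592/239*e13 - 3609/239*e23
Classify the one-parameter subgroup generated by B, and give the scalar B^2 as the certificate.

B^2 term by term: the squares give (1296/239)^2*(e12)^2 + (2592/239)^2*(e13)^2 + (-3609/239)^2*(e23)^2 = 1679616/57121*(+1) + 6718464/57121*(+1) + 13024881/57121*(-1) = -81 (each basis 2-blade squares to minus the product of its generators' squares); cross terms between blades sharing an index anticommute and cancel. So B^2 = -81.
Answer: rotation, certificate B^2 = -81. No conjugation can change B^2 = -81; the sign gives the class.


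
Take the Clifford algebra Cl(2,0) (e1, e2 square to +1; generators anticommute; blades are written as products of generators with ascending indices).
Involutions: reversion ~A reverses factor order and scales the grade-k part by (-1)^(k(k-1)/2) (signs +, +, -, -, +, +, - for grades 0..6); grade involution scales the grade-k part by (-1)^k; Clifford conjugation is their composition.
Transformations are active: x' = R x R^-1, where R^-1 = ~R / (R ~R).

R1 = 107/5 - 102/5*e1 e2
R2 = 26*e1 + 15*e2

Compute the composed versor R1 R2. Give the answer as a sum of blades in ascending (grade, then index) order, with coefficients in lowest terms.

Distribute over the terms of R1 (each basis-blade product reordered to ascending indices, repeated generators contracted through their squares):
(107/5) R2 = 2782/5*e1 + 321*e2
(-102/5*e1 e2) R2 = -306*e1 + 2652/5*e2
Summing the partial products and collecting blades:
Answer: 1252/5*e1 + 4257/5*e2


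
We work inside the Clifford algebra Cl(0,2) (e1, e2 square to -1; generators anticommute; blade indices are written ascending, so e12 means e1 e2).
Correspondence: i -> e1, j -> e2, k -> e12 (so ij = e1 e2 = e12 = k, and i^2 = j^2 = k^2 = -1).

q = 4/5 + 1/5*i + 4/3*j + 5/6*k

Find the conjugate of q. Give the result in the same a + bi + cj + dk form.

In blades: q = 4/5 + 1/5*e1 + 4/3*e2 + 5/6*e12.
Conjugation here is Clifford conjugation: the scalar is fixed and the grade-1 and grade-2 blades all flip sign, giving 4/5 - 1/5*e1 - 4/3*e2 - 5/6*e12; translating back:
Answer: 4/5 - 1/5*i - 4/3*j - 5/6*k


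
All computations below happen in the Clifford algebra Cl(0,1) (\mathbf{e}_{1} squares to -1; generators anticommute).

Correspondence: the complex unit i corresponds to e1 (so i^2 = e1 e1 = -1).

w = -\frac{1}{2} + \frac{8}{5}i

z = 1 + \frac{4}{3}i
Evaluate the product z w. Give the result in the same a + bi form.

In blades: z = 1 + \frac{4}{3} e_{1}, w = -\frac{1}{2} + \frac{8}{5} e_{1}.
Distribute z over w term by term (generator squares from the signature, products reordered to ascending indices): (1)*w = -\frac{1}{2} + \frac{8}{5} e_{1}; (\frac{4}{3} e_{1})*w = -\frac{32}{15} - \frac{2}{3} e_{1}.
Sum: -\frac{79}{30} + \frac{14}{15} e_{1}; translating back through the correspondence:
Answer: -\frac{79}{30} + \frac{14}{15}i


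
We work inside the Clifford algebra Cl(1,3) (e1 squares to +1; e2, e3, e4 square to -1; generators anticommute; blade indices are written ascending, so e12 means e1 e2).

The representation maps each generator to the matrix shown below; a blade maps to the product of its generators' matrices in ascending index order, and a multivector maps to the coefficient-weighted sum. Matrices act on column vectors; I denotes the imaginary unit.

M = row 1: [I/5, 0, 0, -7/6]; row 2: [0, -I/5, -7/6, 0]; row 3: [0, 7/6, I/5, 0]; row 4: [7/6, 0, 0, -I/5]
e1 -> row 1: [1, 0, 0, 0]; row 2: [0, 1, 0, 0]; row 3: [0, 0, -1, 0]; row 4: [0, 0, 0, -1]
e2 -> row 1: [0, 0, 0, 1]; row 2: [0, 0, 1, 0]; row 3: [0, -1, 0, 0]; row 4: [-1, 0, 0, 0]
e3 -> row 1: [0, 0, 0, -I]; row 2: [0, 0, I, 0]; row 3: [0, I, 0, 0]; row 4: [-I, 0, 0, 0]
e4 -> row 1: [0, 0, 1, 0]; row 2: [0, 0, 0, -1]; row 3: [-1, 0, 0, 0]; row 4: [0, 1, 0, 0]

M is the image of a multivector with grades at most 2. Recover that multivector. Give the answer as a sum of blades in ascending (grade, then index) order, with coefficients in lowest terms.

Method: the blade images are trace-orthogonal — tr(rho(e_A) rho(e_B)^-1) = 4 if A = B and 0 otherwise — and rho(e_A)^-1 = (e_A)^2 * rho(e_A) with (e_A)^2 = +1 or -1, so the coefficient of e_A in the preimage is (e_A)^2 * tr(M rho(e_A))/4.
Nonzero projections over blades of grade <= 2: e2: (e2)^2 = -1, tr(M rho(e2)) = 14/3, coefficient -7/6; e23: (e23)^2 = -1, tr(M rho(e23)) = 4/5, coefficient -1/5. Every other blade of grade <= 2 projects to 0.
Answer: -7/6*e2 - 1/5*e23


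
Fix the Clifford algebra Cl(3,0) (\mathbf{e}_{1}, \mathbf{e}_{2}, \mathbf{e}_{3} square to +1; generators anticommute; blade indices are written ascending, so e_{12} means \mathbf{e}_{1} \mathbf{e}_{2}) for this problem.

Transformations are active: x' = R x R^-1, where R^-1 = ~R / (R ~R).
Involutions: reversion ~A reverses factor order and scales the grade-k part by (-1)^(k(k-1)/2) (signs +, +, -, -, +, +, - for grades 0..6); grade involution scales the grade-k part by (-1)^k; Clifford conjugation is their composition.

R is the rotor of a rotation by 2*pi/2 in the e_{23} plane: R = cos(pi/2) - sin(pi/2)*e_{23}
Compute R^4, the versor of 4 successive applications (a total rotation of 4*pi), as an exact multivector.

Rotor phase runs at HALF the rotation angle; powers of one rotor simply add phase, so after 4 steps in e_{23} the phase is 4*pi/2 = 2 \pi and R^4 = cos(2 \pi) - sin(2 \pi)*e_{23}.
cos(2 \pi) = 1 and sin(2 \pi) = 0, so R^4 = 1. The total rotation 4*pi is 2 full turns, so every vector returns to itself, yet the rotor is +1, back on the identity sheet (an even number of 2*pi turns).
Answer: 1


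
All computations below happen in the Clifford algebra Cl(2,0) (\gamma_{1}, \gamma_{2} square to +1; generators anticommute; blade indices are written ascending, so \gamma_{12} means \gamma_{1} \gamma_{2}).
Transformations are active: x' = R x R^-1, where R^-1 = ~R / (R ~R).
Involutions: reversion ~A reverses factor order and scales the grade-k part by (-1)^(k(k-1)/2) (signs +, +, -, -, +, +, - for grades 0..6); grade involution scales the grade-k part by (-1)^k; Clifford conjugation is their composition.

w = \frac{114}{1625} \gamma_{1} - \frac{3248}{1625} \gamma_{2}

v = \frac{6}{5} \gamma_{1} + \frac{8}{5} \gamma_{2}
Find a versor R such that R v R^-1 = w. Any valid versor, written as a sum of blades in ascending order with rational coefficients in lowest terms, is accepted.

R = v + w = \frac{2064}{1625} \gamma_{1} - \frac{648}{1625} \gamma_{2} works: the equal norms (4) guarantee its sandwich swaps v into w.
Answer: \frac{2064}{1625} \gamma_{1} - \frac{648}{1625} \gamma_{2}


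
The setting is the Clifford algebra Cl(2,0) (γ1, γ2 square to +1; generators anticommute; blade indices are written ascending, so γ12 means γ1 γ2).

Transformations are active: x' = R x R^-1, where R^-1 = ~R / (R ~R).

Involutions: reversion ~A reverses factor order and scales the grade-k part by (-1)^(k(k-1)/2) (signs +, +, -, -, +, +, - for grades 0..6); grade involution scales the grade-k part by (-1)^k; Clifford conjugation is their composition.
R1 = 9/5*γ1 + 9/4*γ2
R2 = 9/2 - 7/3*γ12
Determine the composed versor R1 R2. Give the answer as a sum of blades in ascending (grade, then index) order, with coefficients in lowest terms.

Distribute over the terms of R1 (each basis-blade product reordered to ascending indices, repeated generators contracted through their squares):
(9/5*γ1) R2 = 81/10*γ1 - 21/5*γ2
(9/4*γ2) R2 = 21/4*γ1 + 81/8*γ2
Summing the partial products and collecting blades:
Answer: 267/20*γ1 + 237/40*γ2


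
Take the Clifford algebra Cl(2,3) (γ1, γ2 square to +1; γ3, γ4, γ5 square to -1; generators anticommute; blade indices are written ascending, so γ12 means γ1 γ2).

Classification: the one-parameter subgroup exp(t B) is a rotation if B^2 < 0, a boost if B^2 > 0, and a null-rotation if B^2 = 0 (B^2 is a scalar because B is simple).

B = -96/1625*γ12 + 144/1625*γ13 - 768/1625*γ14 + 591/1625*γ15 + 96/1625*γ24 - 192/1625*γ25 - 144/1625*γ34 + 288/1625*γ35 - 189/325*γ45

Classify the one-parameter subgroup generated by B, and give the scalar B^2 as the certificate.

B^2 term by term: the squares give (-96/1625)^2*(γ12)^2 + (144/1625)^2*(γ13)^2 + (-768/1625)^2*(γ14)^2 + (591/1625)^2*(γ15)^2 + (96/1625)^2*(γ24)^2 + (-192/1625)^2*(γ25)^2 + (-144/1625)^2*(γ34)^2 + (288/1625)^2*(γ35)^2 + (-189/325)^2*(γ45)^2 = 9216/2640625*(-1) + 20736/2640625*(+1) + 589824/2640625*(+1) + 349281/2640625*(+1) + 9216/2640625*(+1) + 36864/2640625*(+1) + 20736/2640625*(-1) + 82944/2640625*(-1) + 35721/105625*(-1) = 0 (each basis 2-blade squares to minus the product of its generators' squares); cross terms between blades sharing an index anticommute and cancel; the commuting (index-disjoint) pairs give grade-4 terms 2*c*c'*(blade product), which cancel blade by blade — γ1234: 27648/2640625 - 27648/2640625 = 0; γ1235: -55296/2640625 + 55296/2640625 = 0; γ1245: 36288/528125 - 294912/2640625 + 113472/2640625 = 0; γ1345: -54432/528125 + 442368/2640625 - 170208/2640625 = 0; γ2345: -55296/2640625 + 55296/2640625 = 0 — confirming B is simple. So B^2 = 0.
Answer: null-rotation, certificate B^2 = 0. Note: conjugating B changes its blade decomposition but never the scalar B^2 = 0, whose sign settles the classification.


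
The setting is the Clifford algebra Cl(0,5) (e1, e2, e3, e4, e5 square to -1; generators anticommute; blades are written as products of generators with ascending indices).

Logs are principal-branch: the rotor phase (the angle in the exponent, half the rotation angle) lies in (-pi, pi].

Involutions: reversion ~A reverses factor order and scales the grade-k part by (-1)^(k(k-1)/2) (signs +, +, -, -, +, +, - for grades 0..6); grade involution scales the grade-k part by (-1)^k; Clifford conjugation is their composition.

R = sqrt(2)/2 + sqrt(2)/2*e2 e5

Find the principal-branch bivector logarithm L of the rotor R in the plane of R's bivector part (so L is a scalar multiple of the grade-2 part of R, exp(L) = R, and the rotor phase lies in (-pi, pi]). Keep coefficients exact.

The scalar part of R is sqrt(2)/2, so the principal-branch rotor phase is pinned; divide the bivector part by its sine to get the unit plane — L is the phase times that plane.
Concretely: cos(phase) = sqrt(2)/2 gives phase = ±pi/4, and since phase/sin(phase) is even the sign is immaterial: L = (phase/sin(phase)) * <R>_2 = (sqrt(2)*pi/4) * <R>_2.
Answer: pi/4*e2 e5


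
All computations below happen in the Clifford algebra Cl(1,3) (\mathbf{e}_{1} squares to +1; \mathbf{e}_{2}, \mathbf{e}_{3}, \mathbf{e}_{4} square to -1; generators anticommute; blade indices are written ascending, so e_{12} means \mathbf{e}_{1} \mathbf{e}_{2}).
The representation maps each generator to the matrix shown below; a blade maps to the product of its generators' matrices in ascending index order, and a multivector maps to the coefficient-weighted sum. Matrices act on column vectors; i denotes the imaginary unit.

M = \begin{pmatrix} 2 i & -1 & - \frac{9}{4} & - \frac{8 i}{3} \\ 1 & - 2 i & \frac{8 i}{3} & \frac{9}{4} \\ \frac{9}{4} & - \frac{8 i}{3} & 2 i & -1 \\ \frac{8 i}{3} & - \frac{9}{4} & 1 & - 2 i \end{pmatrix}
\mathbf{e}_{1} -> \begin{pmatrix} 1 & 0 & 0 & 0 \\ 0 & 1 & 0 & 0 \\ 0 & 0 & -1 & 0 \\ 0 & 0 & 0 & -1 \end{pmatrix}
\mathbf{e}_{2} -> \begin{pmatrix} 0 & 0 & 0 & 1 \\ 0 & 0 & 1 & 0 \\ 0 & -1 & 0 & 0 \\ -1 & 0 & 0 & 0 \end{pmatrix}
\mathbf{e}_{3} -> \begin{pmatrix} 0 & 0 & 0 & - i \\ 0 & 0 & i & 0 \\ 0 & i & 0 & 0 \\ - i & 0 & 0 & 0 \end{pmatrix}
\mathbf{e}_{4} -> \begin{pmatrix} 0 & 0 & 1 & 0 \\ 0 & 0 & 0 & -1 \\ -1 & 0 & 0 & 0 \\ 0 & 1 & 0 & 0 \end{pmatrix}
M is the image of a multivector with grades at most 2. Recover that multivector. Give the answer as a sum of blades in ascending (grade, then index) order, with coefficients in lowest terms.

Method: the blade images are trace-orthogonal — tr(rho(e_A) rho(e_B)^-1) = 4 if A = B and 0 otherwise — and rho(e_A)^-1 = (e_A)^2 * rho(e_A) with (e_A)^2 = +1 or -1, so the coefficient of e_A in the preimage is (e_A)^2 * tr(M rho(e_A))/4.
Nonzero projections over blades of grade <= 2: e_{4}: (e_{4})^2 = -1, tr(M rho(e_{4})) = 9, coefficient -\frac{9}{4}; e_{13}: (e_{13})^2 = +1, tr(M rho(e_{13})) = \frac{32}{3}, coefficient \frac{8}{3}; e_{23}: (e_{23})^2 = -1, tr(M rho(e_{23})) = 8, coefficient -2; e_{24}: (e_{24})^2 = -1, tr(M rho(e_{24})) = 4, coefficient -1. Every other blade of grade <= 2 projects to 0.
Answer: -\frac{9}{4} e_{4} + \frac{8}{3} e_{13} - 2 e_{23} - e_{24}


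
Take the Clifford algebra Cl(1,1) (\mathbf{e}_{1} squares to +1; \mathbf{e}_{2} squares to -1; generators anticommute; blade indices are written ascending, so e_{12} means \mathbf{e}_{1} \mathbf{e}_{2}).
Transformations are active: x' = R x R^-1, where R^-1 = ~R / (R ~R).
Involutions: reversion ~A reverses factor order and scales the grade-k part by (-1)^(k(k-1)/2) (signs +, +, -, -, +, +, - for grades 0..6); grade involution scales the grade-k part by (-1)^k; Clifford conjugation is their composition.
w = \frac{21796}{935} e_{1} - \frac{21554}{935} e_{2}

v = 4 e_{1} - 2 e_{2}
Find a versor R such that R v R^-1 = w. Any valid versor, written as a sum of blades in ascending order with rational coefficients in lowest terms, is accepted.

A norm check does it: q(v) = q(w) = 12, hence R = v + w = \frac{25536}{935} e_{1} - \frac{23424}{935} e_{2} realises the map — parallel part kept, (v - w)/2 negated, v carried to w.
Answer: \frac{25536}{935} e_{1} - \frac{23424}{935} e_{2}


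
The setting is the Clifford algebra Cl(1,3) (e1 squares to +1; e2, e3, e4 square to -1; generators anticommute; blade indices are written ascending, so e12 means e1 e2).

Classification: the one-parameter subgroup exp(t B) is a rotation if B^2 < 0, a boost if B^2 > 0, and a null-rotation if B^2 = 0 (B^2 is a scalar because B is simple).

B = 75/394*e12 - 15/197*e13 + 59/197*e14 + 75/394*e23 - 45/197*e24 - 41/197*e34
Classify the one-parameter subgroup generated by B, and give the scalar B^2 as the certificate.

B^2 term by term: the squares give (75/394)^2*(e12)^2 + (-15/197)^2*(e13)^2 + (59/197)^2*(e14)^2 + (75/394)^2*(e23)^2 + (-45/197)^2*(e24)^2 + (-41/197)^2*(e34)^2 = 5625/155236*(+1) + 225/38809*(+1) + 3481/38809*(+1) + 5625/155236*(-1) + 2025/38809*(-1) + 1681/38809*(-1) = 0 (each basis 2-blade squares to minus the product of its generators' squares); cross terms between blades sharing an index anticommute and cancel; the commuting (index-disjoint) pairs give grade-4 terms 2*c*c'*(blade product), which cancel blade by blade — e1234: -3075/38809 - 1350/38809 + 4425/38809 = 0 — confirming B is simple. So B^2 = 0.
Answer: null-rotation, certificate B^2 = 0. Key observation: B^2 = 0 is a conjugation invariant, so its sign decides the class regardless of the surface form of B.


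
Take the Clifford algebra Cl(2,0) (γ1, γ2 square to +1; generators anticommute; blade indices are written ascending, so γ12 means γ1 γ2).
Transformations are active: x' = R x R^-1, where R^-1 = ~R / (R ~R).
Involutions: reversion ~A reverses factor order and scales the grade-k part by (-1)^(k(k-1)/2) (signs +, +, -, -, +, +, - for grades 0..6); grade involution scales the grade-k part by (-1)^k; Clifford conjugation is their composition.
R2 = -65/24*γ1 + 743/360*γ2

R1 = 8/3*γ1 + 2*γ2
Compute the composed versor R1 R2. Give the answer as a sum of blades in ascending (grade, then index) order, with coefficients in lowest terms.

Distribute over the terms of R1 (each basis-blade product reordered to ascending indices, repeated generators contracted through their squares):
(8/3*γ1) R2 = -65/9 + 743/135*γ12
(2*γ2) R2 = 743/180 + 65/12*γ12
Summing the partial products and collecting blades:
Answer: -557/180 + 5897/540*γ12


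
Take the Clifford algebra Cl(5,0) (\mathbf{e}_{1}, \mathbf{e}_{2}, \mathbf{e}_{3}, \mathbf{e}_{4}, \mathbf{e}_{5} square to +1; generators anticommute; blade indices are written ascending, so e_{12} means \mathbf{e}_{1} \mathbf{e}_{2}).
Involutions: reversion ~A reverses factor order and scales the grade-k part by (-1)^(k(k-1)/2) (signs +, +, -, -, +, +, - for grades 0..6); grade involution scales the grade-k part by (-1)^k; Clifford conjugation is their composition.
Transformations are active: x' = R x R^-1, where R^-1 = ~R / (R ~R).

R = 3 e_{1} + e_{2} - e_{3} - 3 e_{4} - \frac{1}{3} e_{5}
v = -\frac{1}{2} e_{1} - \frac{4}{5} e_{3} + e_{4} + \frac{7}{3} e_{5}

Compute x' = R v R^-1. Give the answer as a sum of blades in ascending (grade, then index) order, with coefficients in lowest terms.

~R = 3 e_{1} + e_{2} - e_{3} - 3 e_{4} - \frac{1}{3} e_{5}, and R ~R = \frac{181}{9}, so R^-1 = ~R / (\frac{181}{9}).
R v = -\frac{403}{90} + \frac{1}{2} e_{12} - \frac{29}{10} e_{13} + \frac{3}{2} e_{14} + \frac{41}{6} e_{15} - \frac{4}{5} e_{23} + e_{24} + \frac{7}{3} e_{25} - \frac{17}{5} e_{34} - \frac{13}{5} e_{35} - \frac{20}{3} e_{45}
Answer: -\frac{1513}{1810} e_{1} - \frac{403}{905} e_{2} + \frac{1127}{905} e_{3} + \frac{304}{905} e_{4} - \frac{5932}{2715} e_{5}


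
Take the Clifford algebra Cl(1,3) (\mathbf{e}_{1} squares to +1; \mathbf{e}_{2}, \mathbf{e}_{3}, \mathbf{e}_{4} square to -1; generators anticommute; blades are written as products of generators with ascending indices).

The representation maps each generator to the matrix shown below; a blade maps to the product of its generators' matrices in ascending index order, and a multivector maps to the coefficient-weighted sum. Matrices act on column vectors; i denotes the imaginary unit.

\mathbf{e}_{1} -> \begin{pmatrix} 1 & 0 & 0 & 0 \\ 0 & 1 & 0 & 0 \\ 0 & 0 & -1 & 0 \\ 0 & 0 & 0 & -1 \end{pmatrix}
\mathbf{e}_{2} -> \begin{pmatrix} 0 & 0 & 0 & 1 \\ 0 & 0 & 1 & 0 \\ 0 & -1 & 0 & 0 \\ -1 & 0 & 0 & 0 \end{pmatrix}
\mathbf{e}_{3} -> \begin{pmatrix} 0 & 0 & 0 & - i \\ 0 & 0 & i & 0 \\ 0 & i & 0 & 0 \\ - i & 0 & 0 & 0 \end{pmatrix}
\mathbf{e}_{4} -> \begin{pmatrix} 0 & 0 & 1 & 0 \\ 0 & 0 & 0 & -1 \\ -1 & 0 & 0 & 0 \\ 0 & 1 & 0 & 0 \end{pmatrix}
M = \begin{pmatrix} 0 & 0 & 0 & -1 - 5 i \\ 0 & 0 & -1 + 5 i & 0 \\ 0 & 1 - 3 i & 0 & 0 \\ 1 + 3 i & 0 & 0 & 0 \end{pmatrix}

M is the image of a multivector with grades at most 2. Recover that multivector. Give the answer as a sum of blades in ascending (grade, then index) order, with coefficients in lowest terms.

Method: the blade images are trace-orthogonal — tr(rho(e_A) rho(e_B)^-1) = 4 if A = B and 0 otherwise — and rho(e_A)^-1 = (e_A)^2 * rho(e_A) with (e_A)^2 = +1 or -1, so the coefficient of e_A in the preimage is (e_A)^2 * tr(M rho(e_A))/4.
Nonzero projections over blades of grade <= 2: e_{2}: (e_{2})^2 = -1, tr(M rho(e_{2})) = 4, coefficient -1; e_{3}: (e_{3})^2 = -1, tr(M rho(e_{3})) = -4, coefficient 1; e_{1} e_{3}: (e_{1} e_{3})^2 = +1, tr(M rho(e_{1} e_{3})) = 16, coefficient 4. Every other blade of grade <= 2 projects to 0.
Answer: -e_{2} + e_{3} + 4 e_{1} e_{3}


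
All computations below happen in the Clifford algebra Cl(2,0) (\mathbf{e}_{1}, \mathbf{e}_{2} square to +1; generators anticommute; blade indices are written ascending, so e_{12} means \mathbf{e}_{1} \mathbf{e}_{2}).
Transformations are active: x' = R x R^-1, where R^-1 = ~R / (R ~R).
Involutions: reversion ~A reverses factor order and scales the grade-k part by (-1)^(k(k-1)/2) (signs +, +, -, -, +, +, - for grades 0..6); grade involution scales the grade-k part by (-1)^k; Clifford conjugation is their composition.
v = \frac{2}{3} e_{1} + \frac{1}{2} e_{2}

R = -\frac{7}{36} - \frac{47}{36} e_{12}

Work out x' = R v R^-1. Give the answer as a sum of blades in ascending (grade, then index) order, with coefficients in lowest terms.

~R = -\frac{7}{36} + \frac{47}{36} e_{12}, and R ~R = \frac{1129}{648}, so R^-1 = ~R / (\frac{1129}{648}).
R v = -\frac{169}{216} e_{1} + \frac{167}{216} e_{2}
Answer: -\frac{1111}{2258} e_{1} - \frac{2278}{3387} e_{2}


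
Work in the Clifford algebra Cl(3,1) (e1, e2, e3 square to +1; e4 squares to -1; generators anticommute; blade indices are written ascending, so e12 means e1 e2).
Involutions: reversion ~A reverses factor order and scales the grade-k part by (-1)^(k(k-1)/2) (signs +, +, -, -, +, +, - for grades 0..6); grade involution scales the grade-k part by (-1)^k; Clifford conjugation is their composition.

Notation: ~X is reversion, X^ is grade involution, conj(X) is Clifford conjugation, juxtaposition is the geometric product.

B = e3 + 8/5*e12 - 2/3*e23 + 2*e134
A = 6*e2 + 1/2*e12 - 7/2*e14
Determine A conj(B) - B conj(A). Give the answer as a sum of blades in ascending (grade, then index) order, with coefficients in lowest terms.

first term: 4/5 + 48/5*e1 + 11*e3 + 1/3*e13 - 6*e23 + 28/5*e24 - 1/2*e123 - 7/2*e134 - e234 - 43/3*e1234
second term: 4/5 - 48/5*e1 - 11*e3 - 1/3*e13 + 6*e23 - 28/5*e24 - 1/2*e123 - 7/2*e134 - e234 - 43/3*e1234
Answer: 96/5*e1 + 22*e3 + 2/3*e13 - 12*e23 + 56/5*e24


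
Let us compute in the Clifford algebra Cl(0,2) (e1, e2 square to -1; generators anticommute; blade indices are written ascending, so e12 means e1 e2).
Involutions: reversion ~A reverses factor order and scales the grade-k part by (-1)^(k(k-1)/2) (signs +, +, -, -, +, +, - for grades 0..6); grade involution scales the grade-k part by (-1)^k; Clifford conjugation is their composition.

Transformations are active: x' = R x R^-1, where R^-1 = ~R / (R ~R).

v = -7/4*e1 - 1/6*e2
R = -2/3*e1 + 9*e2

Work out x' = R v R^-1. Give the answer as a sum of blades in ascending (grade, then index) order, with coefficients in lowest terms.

~R = -2/3*e1 + 9*e2, and R ~R = -733/9, so R^-1 = ~R / (-733/9).
R v = 1/3 + 571/36*e12
Answer: 5147/2932*e1 + 409/4398*e2


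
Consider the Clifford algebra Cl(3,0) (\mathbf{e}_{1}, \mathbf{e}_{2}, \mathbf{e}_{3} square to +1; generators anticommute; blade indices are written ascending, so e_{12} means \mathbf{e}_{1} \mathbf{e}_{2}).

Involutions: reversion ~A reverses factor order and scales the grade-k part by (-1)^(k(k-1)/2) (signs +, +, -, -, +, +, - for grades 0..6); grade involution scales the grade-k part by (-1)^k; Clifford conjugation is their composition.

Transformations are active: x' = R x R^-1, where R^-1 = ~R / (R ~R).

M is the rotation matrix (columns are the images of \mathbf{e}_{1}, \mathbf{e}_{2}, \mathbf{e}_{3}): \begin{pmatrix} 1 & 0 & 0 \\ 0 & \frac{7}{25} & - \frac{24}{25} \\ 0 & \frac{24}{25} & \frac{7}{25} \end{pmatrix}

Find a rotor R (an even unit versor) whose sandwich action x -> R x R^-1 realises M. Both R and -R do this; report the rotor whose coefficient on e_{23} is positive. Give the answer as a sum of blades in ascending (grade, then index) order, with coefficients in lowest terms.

Method: write R = a + b12*e_{12} + b13*e_{13} + b23*e_{23} with a^2 + b12^2 + b13^2 + b23^2 = 1 (so R^-1 = ~R). Expanding the columns R e_j ~R gives tr M = 4a^2 - 1 and, from the antisymmetric part, M21 - M12 = -4a*b12, M13 - M31 = 4a*b13, M32 - M23 = -4a*b23.
Here tr M = \frac{39}{25}, so a^2 = (1 + tr M)/4 = \frac{16}{25} and a = ±\frac{4}{5}. Taking a = \frac{4}{5}: M21 - M12 = 0, M13 - M31 = 0, M32 - M23 = \frac{48}{25}, giving b12 = 0, b13 = 0, b23 = -\frac{3}{5}, i.e. R = \frac{4}{5} - \frac{3}{5} e_{23}.
Its e_{23} coefficient is negative, so report the other preimage -R.
Answer: -\frac{4}{5} + \frac{3}{5} e_{23}. Why the constraint matters: R and -R act identically through the sandwich — M has trace \frac{39}{25} either way — so only the sign condition on e_{23} picks one of the two preimages.


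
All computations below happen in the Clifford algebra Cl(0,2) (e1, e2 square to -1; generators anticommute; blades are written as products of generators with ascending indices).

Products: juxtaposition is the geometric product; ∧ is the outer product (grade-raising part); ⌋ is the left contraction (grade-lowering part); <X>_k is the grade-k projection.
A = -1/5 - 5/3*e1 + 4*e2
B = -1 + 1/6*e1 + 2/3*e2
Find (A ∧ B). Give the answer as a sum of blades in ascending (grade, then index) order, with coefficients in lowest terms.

step 1: 1/5 + 49/30*e1 - 62/15*e2 - 16/9*e1 e2
Answer: 1/5 + 49/30*e1 - 62/15*e2 - 16/9*e1 e2


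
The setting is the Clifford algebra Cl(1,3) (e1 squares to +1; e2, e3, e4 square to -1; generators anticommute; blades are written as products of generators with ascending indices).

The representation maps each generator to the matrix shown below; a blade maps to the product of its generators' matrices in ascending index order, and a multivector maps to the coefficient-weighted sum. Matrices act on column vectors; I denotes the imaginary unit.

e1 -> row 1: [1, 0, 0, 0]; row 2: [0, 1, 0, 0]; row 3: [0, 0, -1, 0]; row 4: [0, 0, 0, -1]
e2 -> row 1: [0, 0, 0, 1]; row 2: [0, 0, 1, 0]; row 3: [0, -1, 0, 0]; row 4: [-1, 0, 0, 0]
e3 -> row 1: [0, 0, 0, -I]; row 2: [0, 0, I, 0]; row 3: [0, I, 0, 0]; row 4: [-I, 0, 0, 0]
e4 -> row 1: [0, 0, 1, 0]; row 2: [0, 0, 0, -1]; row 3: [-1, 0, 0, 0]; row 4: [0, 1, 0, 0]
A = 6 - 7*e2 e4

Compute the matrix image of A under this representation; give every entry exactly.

Bivector images (products of the table entries): rho(e2 e4) = rho(e2)rho(e4) = row 1: [0, 1, 0, 0]; row 2: [-1, 0, 0, 0]; row 3: [0, 0, 0, 1]; row 4: [0, 0, -1, 0].
M = (6)*1 + (-7)*rho(e2 e4), summed entrywise (1 is the identity matrix):
Answer: row 1: [6, -7, 0, 0]; row 2: [7, 6, 0, 0]; row 3: [0, 0, 6, -7]; row 4: [0, 0, 7, 6]


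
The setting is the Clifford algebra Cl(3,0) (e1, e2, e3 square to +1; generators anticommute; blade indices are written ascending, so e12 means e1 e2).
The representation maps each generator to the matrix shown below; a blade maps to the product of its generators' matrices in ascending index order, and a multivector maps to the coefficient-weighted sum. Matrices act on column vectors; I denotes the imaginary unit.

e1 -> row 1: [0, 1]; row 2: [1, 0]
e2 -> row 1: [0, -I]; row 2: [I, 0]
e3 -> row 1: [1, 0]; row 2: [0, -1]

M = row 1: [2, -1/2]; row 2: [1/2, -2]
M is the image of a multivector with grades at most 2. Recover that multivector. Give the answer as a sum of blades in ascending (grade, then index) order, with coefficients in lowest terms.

Method: 1, rho(e1), rho(e2), rho(e3) form a trace-orthogonal basis of the 2x2 complex matrices (tr(X Y) = 2 if X = Y, else 0), so M = m0*1 + m1*rho(e1) + m2*rho(e2) + m3*rho(e3) with m0 = tr(M)/2 = 0, m1 = tr(M rho(e1))/2 = 0, m2 = tr(M rho(e2))/2 = -I/2, m3 = tr(M rho(e3))/2 = 2.
Multiplying table entries, the bivector images are rho(e12) = I*rho(e3), rho(e13) = -I*rho(e2), rho(e23) = I*rho(e1); with real blade coefficients the real parts of m0..m3 are the coefficients of 1, e1, e2, e3 and the imaginary parts give the bivectors (e23: Im m1, e13: -Im m2, e12: Im m3).
Answer: 2*e3 + 1/2*e13


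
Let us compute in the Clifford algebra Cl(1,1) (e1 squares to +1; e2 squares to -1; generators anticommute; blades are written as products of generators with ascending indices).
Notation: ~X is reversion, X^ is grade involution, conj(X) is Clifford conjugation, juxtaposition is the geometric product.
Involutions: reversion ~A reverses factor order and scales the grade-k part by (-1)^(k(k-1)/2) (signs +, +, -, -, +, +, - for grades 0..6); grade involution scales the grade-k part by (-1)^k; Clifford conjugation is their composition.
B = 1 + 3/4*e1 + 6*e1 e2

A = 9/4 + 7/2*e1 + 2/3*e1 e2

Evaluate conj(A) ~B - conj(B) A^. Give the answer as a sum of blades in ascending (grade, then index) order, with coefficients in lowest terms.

first term: 29/8 - 29/16*e1 + 43/2*e2 - 85/6*e1 e2
second term: 7/8 - 83/16*e1 - 43/2*e2 - 77/6*e1 e2
Answer: 11/4 + 27/8*e1 + 43*e2 - 4/3*e1 e2


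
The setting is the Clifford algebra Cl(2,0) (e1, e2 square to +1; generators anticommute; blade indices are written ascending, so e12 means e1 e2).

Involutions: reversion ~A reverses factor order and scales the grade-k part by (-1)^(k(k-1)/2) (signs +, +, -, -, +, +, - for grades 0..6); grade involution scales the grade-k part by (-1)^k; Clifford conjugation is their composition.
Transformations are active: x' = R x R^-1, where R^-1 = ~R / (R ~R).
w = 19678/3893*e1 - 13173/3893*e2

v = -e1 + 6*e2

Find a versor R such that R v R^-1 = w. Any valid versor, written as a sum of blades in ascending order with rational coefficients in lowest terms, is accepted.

Equal squares first: v^2 = w^2 = 37. Then v + w = 15785/3893*e1 + 10185/3893*e2 is a versor taking v to w, provided it is invertible.
Answer: 15785/3893*e1 + 10185/3893*e2


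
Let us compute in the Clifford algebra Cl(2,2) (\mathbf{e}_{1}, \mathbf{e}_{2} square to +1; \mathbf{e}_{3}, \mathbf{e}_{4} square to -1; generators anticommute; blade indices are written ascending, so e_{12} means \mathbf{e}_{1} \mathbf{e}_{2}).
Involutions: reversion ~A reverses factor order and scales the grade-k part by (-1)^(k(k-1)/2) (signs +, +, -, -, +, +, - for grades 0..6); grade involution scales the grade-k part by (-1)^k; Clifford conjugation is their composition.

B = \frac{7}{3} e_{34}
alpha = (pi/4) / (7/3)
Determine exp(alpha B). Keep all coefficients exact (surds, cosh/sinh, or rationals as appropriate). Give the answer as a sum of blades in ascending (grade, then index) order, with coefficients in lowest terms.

B^2 = (\frac{7}{3})^2*(e_{34})^2 = \frac{49}{9}*(-1) = -\frac{49}{9} (a basis 2-blade squares to minus the product of its generators' squares).
B^2 = -\frac{49}{9} — B^2 < 0, so the exponential closes trigonometrically: l = \frac{7}{3}, alpha*l = \frac{\pi}{4}, so exp(alpha B) = cos(\frac{\pi}{4}) + (sin(\frac{\pi}{4})/(\frac{7}{3}))*B = \frac{\sqrt{2}}{2} + (\frac{3 \sqrt{2}}{14})*B.
Answer: \frac{\sqrt{2}}{2} + \frac{\sqrt{2}}{2} e_{34}


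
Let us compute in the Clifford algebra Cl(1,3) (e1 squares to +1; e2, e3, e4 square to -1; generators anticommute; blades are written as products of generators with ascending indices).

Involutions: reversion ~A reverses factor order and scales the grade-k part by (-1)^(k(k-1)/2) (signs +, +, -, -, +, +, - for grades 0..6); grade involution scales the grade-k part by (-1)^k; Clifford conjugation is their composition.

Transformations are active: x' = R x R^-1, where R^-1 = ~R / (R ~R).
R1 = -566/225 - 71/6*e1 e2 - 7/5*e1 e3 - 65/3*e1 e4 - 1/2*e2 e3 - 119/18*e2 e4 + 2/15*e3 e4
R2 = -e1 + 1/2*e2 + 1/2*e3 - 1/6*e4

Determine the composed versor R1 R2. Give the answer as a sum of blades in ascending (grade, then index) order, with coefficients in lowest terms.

Distribute over the terms of R2 (each basis-blade product reordered to ascending indices, repeated generators contracted through their squares):
R1 (-e1) = 566/225*e1 - 71/6*e2 - 7/5*e3 - 65/3*e4 + 1/2*e1 e2 e3 + 119/18*e1 e2 e4 - 2/15*e1 e3 e4
R1 (1/2*e2) = 71/12*e1 - 283/225*e2 - 1/4*e3 - 119/36*e4 + 7/10*e1 e2 e3 + 65/6*e1 e2 e4 + 1/15*e2 e3 e4
R1 (1/2*e3) = 7/10*e1 + 1/4*e2 - 283/225*e3 + 1/15*e4 - 71/12*e1 e2 e3 + 65/6*e1 e3 e4 + 119/36*e2 e3 e4
R1 (-1/6*e4) = -65/18*e1 - 119/108*e2 + 1/45*e3 + 283/675*e4 + 71/36*e1 e2 e4 + 7/30*e1 e3 e4 + 1/12*e2 e3 e4
Summing the partial products and collecting blades:
Answer: 4969/900*e1 - 18823/1350*e2 - 2597/900*e3 - 66113/2700*e4 - 283/60*e1 e2 e3 + 233/12*e1 e2 e4 + 164/15*e1 e3 e4 + 311/90*e2 e3 e4
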